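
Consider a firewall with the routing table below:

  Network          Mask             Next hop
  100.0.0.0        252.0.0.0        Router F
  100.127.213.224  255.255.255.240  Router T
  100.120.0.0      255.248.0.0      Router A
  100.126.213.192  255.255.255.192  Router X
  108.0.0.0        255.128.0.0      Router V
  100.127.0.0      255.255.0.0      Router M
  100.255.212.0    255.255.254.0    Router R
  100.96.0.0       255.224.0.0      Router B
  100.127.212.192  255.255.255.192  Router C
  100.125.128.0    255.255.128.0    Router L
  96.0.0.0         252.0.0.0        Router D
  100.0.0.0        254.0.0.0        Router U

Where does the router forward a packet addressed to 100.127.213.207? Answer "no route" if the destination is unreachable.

Routes whose prefix contains 100.127.213.207:
  100.0.0.0/6 (100.0.0.0 - 103.255.255.255) -> Router F
  100.0.0.0/7 (100.0.0.0 - 101.255.255.255) -> Router U
  100.96.0.0/11 (100.96.0.0 - 100.127.255.255) -> Router B
  100.120.0.0/13 (100.120.0.0 - 100.127.255.255) -> Router A
  100.127.0.0/16 (100.127.0.0 - 100.127.255.255) -> Router M
More-specific entries that do NOT match:
  100.127.213.224/28 (100.127.213.224 - 100.127.213.239) does not contain 100.127.213.207
  100.126.213.192/26 (100.126.213.192 - 100.126.213.255) does not contain 100.127.213.207
  100.127.212.192/26 (100.127.212.192 - 100.127.212.255) does not contain 100.127.213.207
  100.255.212.0/23 (100.255.212.0 - 100.255.213.255) does not contain 100.127.213.207
  100.125.128.0/17 (100.125.128.0 - 100.125.255.255) does not contain 100.127.213.207
Longest matching prefix is /16 -> next hop Router M.

Router M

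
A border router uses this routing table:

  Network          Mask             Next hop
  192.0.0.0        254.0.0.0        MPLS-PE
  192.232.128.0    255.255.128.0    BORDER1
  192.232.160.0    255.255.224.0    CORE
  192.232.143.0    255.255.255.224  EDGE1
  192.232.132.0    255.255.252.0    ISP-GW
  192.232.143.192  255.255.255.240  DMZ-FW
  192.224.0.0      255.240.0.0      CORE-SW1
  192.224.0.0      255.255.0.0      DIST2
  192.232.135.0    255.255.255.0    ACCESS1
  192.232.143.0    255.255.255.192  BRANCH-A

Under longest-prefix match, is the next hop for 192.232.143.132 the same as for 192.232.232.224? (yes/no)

192.232.143.132: longest match 192.232.128.0/17 -> BORDER1
192.232.232.224: longest match 192.232.128.0/17 -> BORDER1

yes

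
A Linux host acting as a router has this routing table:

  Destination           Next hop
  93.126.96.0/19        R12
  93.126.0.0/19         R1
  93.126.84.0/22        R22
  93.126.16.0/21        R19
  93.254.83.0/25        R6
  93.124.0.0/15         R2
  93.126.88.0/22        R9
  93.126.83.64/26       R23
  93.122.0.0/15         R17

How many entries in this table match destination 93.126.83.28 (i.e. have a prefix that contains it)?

0

No listed prefix contains 93.126.83.28.
Total matching entries: 0.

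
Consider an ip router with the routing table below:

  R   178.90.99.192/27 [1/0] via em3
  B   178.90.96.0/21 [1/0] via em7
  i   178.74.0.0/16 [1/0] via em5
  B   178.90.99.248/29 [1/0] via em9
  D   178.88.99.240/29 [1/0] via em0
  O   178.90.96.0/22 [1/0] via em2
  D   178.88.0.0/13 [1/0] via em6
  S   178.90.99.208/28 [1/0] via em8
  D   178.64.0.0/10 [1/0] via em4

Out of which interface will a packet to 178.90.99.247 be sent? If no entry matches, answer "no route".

em2

Routes whose prefix contains 178.90.99.247:
  178.64.0.0/10 (178.64.0.0 - 178.127.255.255) -> em4
  178.88.0.0/13 (178.88.0.0 - 178.95.255.255) -> em6
  178.90.96.0/21 (178.90.96.0 - 178.90.103.255) -> em7
  178.90.96.0/22 (178.90.96.0 - 178.90.99.255) -> em2
More-specific entries that do NOT match:
  178.90.99.248/29 (178.90.99.248 - 178.90.99.255) does not contain 178.90.99.247
  178.88.99.240/29 (178.88.99.240 - 178.88.99.247) does not contain 178.90.99.247
  178.90.99.208/28 (178.90.99.208 - 178.90.99.223) does not contain 178.90.99.247
  178.90.99.192/27 (178.90.99.192 - 178.90.99.223) does not contain 178.90.99.247
Longest matching prefix is /22 -> interface em2.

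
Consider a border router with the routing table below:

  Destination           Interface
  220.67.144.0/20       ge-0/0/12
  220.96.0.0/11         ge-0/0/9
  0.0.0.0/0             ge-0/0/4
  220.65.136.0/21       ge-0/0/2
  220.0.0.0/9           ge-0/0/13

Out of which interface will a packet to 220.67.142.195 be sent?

Routes whose prefix contains 220.67.142.195:
  0.0.0.0/0 (default, matches everything) -> ge-0/0/4
  220.0.0.0/9 (220.0.0.0 - 220.127.255.255) -> ge-0/0/13
More-specific entries that do NOT match:
  220.65.136.0/21 (220.65.136.0 - 220.65.143.255) does not contain 220.67.142.195
  220.67.144.0/20 (220.67.144.0 - 220.67.159.255) does not contain 220.67.142.195
  220.96.0.0/11 (220.96.0.0 - 220.127.255.255) does not contain 220.67.142.195
Longest matching prefix is /9 -> interface ge-0/0/13.

ge-0/0/13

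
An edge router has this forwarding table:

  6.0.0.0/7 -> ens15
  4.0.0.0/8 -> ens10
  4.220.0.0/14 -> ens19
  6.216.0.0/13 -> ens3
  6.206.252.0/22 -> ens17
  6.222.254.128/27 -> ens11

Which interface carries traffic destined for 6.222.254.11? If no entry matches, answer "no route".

ens3

Routes whose prefix contains 6.222.254.11:
  6.0.0.0/7 (6.0.0.0 - 7.255.255.255) -> ens15
  6.216.0.0/13 (6.216.0.0 - 6.223.255.255) -> ens3
More-specific entries that do NOT match:
  6.222.254.128/27 (6.222.254.128 - 6.222.254.159) does not contain 6.222.254.11
  6.206.252.0/22 (6.206.252.0 - 6.206.255.255) does not contain 6.222.254.11
  4.220.0.0/14 (4.220.0.0 - 4.223.255.255) does not contain 6.222.254.11
Longest matching prefix is /13 -> interface ens3.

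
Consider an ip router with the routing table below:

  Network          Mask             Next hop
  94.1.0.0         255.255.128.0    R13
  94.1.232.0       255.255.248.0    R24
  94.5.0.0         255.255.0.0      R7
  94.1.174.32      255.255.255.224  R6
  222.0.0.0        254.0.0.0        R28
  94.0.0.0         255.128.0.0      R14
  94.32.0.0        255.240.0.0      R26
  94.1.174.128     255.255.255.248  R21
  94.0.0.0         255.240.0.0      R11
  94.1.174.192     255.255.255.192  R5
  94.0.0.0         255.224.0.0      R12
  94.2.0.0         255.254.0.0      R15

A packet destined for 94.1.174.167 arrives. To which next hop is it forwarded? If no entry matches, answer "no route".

R11

Routes whose prefix contains 94.1.174.167:
  94.0.0.0/9 (94.0.0.0 - 94.127.255.255) -> R14
  94.0.0.0/11 (94.0.0.0 - 94.31.255.255) -> R12
  94.0.0.0/12 (94.0.0.0 - 94.15.255.255) -> R11
More-specific entries that do NOT match:
  94.1.174.128/29 (94.1.174.128 - 94.1.174.135) does not contain 94.1.174.167
  94.1.174.32/27 (94.1.174.32 - 94.1.174.63) does not contain 94.1.174.167
  94.1.174.192/26 (94.1.174.192 - 94.1.174.255) does not contain 94.1.174.167
  94.1.232.0/21 (94.1.232.0 - 94.1.239.255) does not contain 94.1.174.167
  94.1.0.0/17 (94.1.0.0 - 94.1.127.255) does not contain 94.1.174.167
  94.5.0.0/16 (94.5.0.0 - 94.5.255.255) does not contain 94.1.174.167
  94.2.0.0/15 (94.2.0.0 - 94.3.255.255) does not contain 94.1.174.167
Longest matching prefix is /12 -> next hop R11.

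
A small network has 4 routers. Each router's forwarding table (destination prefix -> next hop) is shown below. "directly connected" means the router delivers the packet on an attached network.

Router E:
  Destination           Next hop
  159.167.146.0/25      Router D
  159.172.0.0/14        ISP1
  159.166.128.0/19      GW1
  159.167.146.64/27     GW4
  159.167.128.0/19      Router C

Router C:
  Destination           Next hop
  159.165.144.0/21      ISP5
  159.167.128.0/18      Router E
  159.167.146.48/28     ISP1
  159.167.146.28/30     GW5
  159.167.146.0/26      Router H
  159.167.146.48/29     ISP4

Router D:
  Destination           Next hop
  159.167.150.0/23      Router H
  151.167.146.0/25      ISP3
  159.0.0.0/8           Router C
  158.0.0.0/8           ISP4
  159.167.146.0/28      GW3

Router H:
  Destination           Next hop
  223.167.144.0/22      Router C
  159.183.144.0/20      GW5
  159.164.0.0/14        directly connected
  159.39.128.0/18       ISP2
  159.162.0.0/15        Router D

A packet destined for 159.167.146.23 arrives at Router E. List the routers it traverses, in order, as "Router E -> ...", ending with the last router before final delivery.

At Router E: longest match for 159.167.146.23 is 159.167.146.0/25 -> Router D
At Router D: longest match for 159.167.146.23 is 159.0.0.0/8 -> Router C
At Router C: longest match for 159.167.146.23 is 159.167.146.0/26 -> Router H
At Router H: longest match for 159.167.146.23 is 159.164.0.0/14 -> directly connected

Router E -> Router D -> Router C -> Router H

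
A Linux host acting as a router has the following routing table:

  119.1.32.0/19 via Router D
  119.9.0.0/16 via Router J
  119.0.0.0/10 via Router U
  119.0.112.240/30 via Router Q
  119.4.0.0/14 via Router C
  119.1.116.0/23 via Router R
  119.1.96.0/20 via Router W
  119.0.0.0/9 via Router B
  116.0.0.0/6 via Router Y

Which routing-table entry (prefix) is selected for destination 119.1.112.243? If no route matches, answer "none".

Entries matching 119.1.112.243:
  116.0.0.0/6 (116.0.0.0 - 119.255.255.255)
  119.0.0.0/9 (119.0.0.0 - 119.127.255.255)
  119.0.0.0/10 (119.0.0.0 - 119.63.255.255)
Most specific is 119.0.0.0/10.

119.0.0.0/10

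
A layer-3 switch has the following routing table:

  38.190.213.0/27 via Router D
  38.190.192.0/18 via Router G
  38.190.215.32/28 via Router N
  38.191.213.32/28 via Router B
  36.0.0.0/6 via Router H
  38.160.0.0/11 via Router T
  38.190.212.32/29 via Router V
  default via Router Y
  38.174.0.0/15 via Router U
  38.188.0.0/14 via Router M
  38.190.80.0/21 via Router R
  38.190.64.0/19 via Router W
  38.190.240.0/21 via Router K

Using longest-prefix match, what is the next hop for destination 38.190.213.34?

Router G

Routes whose prefix contains 38.190.213.34:
  0.0.0.0/0 (default, matches everything) -> Router Y
  36.0.0.0/6 (36.0.0.0 - 39.255.255.255) -> Router H
  38.160.0.0/11 (38.160.0.0 - 38.191.255.255) -> Router T
  38.188.0.0/14 (38.188.0.0 - 38.191.255.255) -> Router M
  38.190.192.0/18 (38.190.192.0 - 38.190.255.255) -> Router G
More-specific entries that do NOT match:
  38.190.212.32/29 (38.190.212.32 - 38.190.212.39) does not contain 38.190.213.34
  38.190.215.32/28 (38.190.215.32 - 38.190.215.47) does not contain 38.190.213.34
  38.191.213.32/28 (38.191.213.32 - 38.191.213.47) does not contain 38.190.213.34
  38.190.213.0/27 (38.190.213.0 - 38.190.213.31) does not contain 38.190.213.34
  38.190.80.0/21 (38.190.80.0 - 38.190.87.255) does not contain 38.190.213.34
  38.190.240.0/21 (38.190.240.0 - 38.190.247.255) does not contain 38.190.213.34
  38.190.64.0/19 (38.190.64.0 - 38.190.95.255) does not contain 38.190.213.34
Longest matching prefix is /18 -> next hop Router G.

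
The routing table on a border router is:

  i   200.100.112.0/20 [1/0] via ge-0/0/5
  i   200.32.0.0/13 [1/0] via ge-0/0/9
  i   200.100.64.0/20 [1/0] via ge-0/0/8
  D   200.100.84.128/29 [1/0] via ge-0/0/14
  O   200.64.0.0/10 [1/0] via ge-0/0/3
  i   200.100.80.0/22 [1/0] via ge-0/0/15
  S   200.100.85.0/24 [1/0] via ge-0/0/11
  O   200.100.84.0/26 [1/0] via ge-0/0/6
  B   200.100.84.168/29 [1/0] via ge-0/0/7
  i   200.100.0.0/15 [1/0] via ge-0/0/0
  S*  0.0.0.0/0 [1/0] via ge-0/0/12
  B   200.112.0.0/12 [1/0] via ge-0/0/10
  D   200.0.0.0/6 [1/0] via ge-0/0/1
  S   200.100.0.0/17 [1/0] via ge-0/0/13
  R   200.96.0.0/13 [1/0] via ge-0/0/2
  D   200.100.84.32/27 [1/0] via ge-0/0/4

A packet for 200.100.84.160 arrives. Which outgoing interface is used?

Routes whose prefix contains 200.100.84.160:
  0.0.0.0/0 (default, matches everything) -> ge-0/0/12
  200.0.0.0/6 (200.0.0.0 - 203.255.255.255) -> ge-0/0/1
  200.64.0.0/10 (200.64.0.0 - 200.127.255.255) -> ge-0/0/3
  200.96.0.0/13 (200.96.0.0 - 200.103.255.255) -> ge-0/0/2
  200.100.0.0/15 (200.100.0.0 - 200.101.255.255) -> ge-0/0/0
  200.100.0.0/17 (200.100.0.0 - 200.100.127.255) -> ge-0/0/13
More-specific entries that do NOT match:
  200.100.84.128/29 (200.100.84.128 - 200.100.84.135) does not contain 200.100.84.160
  200.100.84.168/29 (200.100.84.168 - 200.100.84.175) does not contain 200.100.84.160
  200.100.84.32/27 (200.100.84.32 - 200.100.84.63) does not contain 200.100.84.160
  200.100.84.0/26 (200.100.84.0 - 200.100.84.63) does not contain 200.100.84.160
  200.100.85.0/24 (200.100.85.0 - 200.100.85.255) does not contain 200.100.84.160
  200.100.80.0/22 (200.100.80.0 - 200.100.83.255) does not contain 200.100.84.160
  200.100.112.0/20 (200.100.112.0 - 200.100.127.255) does not contain 200.100.84.160
  200.100.64.0/20 (200.100.64.0 - 200.100.79.255) does not contain 200.100.84.160
Longest matching prefix is /17 -> interface ge-0/0/13.

ge-0/0/13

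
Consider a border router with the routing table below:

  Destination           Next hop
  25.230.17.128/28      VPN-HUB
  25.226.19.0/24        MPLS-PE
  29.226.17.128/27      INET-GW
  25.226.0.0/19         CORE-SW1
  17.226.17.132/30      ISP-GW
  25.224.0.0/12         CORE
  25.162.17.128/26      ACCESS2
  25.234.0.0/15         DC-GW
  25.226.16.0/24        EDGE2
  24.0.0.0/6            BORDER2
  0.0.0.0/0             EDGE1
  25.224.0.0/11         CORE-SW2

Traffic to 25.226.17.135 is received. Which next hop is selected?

Routes whose prefix contains 25.226.17.135:
  0.0.0.0/0 (default, matches everything) -> EDGE1
  24.0.0.0/6 (24.0.0.0 - 27.255.255.255) -> BORDER2
  25.224.0.0/11 (25.224.0.0 - 25.255.255.255) -> CORE-SW2
  25.224.0.0/12 (25.224.0.0 - 25.239.255.255) -> CORE
  25.226.0.0/19 (25.226.0.0 - 25.226.31.255) -> CORE-SW1
More-specific entries that do NOT match:
  17.226.17.132/30 (17.226.17.132 - 17.226.17.135) does not contain 25.226.17.135
  25.230.17.128/28 (25.230.17.128 - 25.230.17.143) does not contain 25.226.17.135
  29.226.17.128/27 (29.226.17.128 - 29.226.17.159) does not contain 25.226.17.135
  25.162.17.128/26 (25.162.17.128 - 25.162.17.191) does not contain 25.226.17.135
  25.226.19.0/24 (25.226.19.0 - 25.226.19.255) does not contain 25.226.17.135
  25.226.16.0/24 (25.226.16.0 - 25.226.16.255) does not contain 25.226.17.135
Longest matching prefix is /19 -> next hop CORE-SW1.

CORE-SW1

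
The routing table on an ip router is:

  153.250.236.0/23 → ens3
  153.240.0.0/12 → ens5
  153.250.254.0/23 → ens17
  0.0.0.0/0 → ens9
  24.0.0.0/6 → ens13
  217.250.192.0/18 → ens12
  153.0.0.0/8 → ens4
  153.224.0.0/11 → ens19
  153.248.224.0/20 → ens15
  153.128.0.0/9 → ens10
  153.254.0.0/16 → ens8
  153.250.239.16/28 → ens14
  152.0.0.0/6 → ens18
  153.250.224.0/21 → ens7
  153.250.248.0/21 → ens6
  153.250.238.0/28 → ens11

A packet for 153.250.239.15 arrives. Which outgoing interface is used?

Routes whose prefix contains 153.250.239.15:
  0.0.0.0/0 (default, matches everything) -> ens9
  152.0.0.0/6 (152.0.0.0 - 155.255.255.255) -> ens18
  153.0.0.0/8 (153.0.0.0 - 153.255.255.255) -> ens4
  153.128.0.0/9 (153.128.0.0 - 153.255.255.255) -> ens10
  153.224.0.0/11 (153.224.0.0 - 153.255.255.255) -> ens19
  153.240.0.0/12 (153.240.0.0 - 153.255.255.255) -> ens5
More-specific entries that do NOT match:
  153.250.239.16/28 (153.250.239.16 - 153.250.239.31) does not contain 153.250.239.15
  153.250.238.0/28 (153.250.238.0 - 153.250.238.15) does not contain 153.250.239.15
  153.250.236.0/23 (153.250.236.0 - 153.250.237.255) does not contain 153.250.239.15
  153.250.254.0/23 (153.250.254.0 - 153.250.255.255) does not contain 153.250.239.15
  153.250.224.0/21 (153.250.224.0 - 153.250.231.255) does not contain 153.250.239.15
  153.250.248.0/21 (153.250.248.0 - 153.250.255.255) does not contain 153.250.239.15
  153.248.224.0/20 (153.248.224.0 - 153.248.239.255) does not contain 153.250.239.15
  217.250.192.0/18 (217.250.192.0 - 217.250.255.255) does not contain 153.250.239.15
  153.254.0.0/16 (153.254.0.0 - 153.254.255.255) does not contain 153.250.239.15
Longest matching prefix is /12 -> interface ens5.

ens5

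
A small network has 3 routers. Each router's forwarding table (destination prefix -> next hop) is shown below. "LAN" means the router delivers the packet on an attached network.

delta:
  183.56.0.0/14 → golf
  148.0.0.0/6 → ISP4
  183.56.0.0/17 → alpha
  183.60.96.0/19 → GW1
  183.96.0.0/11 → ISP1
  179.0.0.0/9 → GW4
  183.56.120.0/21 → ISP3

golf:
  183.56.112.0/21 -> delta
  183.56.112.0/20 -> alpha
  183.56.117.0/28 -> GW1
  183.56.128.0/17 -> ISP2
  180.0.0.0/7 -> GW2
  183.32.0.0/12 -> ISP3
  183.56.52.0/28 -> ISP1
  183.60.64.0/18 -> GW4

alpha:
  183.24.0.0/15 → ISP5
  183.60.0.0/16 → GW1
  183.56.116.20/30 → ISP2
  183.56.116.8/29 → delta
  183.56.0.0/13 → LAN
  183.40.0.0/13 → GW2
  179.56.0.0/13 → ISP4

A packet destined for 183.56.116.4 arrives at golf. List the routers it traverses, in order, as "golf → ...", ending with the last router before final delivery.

golf → delta → alpha

At golf: longest match for 183.56.116.4 is 183.56.112.0/21 -> delta
At delta: longest match for 183.56.116.4 is 183.56.0.0/17 -> alpha
At alpha: longest match for 183.56.116.4 is 183.56.0.0/13 -> LAN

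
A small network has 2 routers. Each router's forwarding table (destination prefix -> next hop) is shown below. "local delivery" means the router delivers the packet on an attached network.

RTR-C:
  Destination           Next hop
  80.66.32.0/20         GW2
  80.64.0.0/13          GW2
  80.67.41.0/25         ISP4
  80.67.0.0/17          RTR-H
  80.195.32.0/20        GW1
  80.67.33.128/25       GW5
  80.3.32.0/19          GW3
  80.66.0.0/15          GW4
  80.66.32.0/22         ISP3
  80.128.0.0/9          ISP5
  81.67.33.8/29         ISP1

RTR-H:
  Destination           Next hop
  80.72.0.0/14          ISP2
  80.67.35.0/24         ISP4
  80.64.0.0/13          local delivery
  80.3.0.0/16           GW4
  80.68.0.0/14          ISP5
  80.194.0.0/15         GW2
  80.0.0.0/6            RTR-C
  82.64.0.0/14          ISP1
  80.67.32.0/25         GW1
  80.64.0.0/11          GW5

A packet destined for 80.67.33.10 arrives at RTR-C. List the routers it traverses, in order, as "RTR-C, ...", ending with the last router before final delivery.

At RTR-C: longest match for 80.67.33.10 is 80.67.0.0/17 -> RTR-H
At RTR-H: longest match for 80.67.33.10 is 80.64.0.0/13 -> local delivery

RTR-C, RTR-H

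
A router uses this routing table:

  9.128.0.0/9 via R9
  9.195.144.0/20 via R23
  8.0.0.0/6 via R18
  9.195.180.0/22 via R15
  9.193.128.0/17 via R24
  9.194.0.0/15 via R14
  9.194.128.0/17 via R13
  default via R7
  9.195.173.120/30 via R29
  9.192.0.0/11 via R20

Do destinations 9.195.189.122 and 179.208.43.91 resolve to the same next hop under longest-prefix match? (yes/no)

9.195.189.122: longest match 9.194.0.0/15 -> R14
179.208.43.91: longest match 0.0.0.0/0 -> R7

no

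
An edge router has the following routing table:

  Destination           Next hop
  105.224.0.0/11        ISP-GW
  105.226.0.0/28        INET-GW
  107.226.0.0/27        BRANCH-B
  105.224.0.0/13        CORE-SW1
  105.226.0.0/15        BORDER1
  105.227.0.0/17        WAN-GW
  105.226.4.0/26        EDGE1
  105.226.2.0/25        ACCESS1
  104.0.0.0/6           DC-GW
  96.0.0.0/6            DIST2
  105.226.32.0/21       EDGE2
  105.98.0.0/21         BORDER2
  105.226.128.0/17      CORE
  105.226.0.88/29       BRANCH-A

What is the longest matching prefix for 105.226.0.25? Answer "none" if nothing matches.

Entries matching 105.226.0.25:
  104.0.0.0/6 (104.0.0.0 - 107.255.255.255)
  105.224.0.0/11 (105.224.0.0 - 105.255.255.255)
  105.224.0.0/13 (105.224.0.0 - 105.231.255.255)
  105.226.0.0/15 (105.226.0.0 - 105.227.255.255)
Most specific is 105.226.0.0/15.

105.226.0.0/15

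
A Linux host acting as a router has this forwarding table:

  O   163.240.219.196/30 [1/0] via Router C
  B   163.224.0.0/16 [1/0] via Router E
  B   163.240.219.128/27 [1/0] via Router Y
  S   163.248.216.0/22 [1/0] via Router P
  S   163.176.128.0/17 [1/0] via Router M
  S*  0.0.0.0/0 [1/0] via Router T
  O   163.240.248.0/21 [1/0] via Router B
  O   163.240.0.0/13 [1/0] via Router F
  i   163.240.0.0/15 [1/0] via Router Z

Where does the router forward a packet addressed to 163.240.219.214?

Routes whose prefix contains 163.240.219.214:
  0.0.0.0/0 (default, matches everything) -> Router T
  163.240.0.0/13 (163.240.0.0 - 163.247.255.255) -> Router F
  163.240.0.0/15 (163.240.0.0 - 163.241.255.255) -> Router Z
More-specific entries that do NOT match:
  163.240.219.196/30 (163.240.219.196 - 163.240.219.199) does not contain 163.240.219.214
  163.240.219.128/27 (163.240.219.128 - 163.240.219.159) does not contain 163.240.219.214
  163.248.216.0/22 (163.248.216.0 - 163.248.219.255) does not contain 163.240.219.214
  163.240.248.0/21 (163.240.248.0 - 163.240.255.255) does not contain 163.240.219.214
  163.176.128.0/17 (163.176.128.0 - 163.176.255.255) does not contain 163.240.219.214
  163.224.0.0/16 (163.224.0.0 - 163.224.255.255) does not contain 163.240.219.214
Longest matching prefix is /15 -> next hop Router Z.

Router Z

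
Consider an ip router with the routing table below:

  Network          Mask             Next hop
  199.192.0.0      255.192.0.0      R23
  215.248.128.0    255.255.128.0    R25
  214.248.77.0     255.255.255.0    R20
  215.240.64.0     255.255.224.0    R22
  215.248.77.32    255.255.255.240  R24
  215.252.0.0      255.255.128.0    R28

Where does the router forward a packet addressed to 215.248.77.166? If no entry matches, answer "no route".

No entry's prefix contains 215.248.77.166; there is no default route.

no route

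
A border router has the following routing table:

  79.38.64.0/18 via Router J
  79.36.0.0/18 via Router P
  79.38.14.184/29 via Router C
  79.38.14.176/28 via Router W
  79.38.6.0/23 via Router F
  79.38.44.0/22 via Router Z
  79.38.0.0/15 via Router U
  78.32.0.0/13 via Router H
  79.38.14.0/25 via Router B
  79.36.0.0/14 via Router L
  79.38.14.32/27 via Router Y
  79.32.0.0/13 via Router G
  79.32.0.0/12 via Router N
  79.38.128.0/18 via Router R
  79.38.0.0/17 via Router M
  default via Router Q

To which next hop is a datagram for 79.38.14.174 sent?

Router M

Routes whose prefix contains 79.38.14.174:
  0.0.0.0/0 (default, matches everything) -> Router Q
  79.32.0.0/12 (79.32.0.0 - 79.47.255.255) -> Router N
  79.32.0.0/13 (79.32.0.0 - 79.39.255.255) -> Router G
  79.36.0.0/14 (79.36.0.0 - 79.39.255.255) -> Router L
  79.38.0.0/15 (79.38.0.0 - 79.39.255.255) -> Router U
  79.38.0.0/17 (79.38.0.0 - 79.38.127.255) -> Router M
More-specific entries that do NOT match:
  79.38.14.184/29 (79.38.14.184 - 79.38.14.191) does not contain 79.38.14.174
  79.38.14.176/28 (79.38.14.176 - 79.38.14.191) does not contain 79.38.14.174
  79.38.14.32/27 (79.38.14.32 - 79.38.14.63) does not contain 79.38.14.174
  79.38.14.0/25 (79.38.14.0 - 79.38.14.127) does not contain 79.38.14.174
  79.38.6.0/23 (79.38.6.0 - 79.38.7.255) does not contain 79.38.14.174
  79.38.44.0/22 (79.38.44.0 - 79.38.47.255) does not contain 79.38.14.174
  79.38.64.0/18 (79.38.64.0 - 79.38.127.255) does not contain 79.38.14.174
  79.36.0.0/18 (79.36.0.0 - 79.36.63.255) does not contain 79.38.14.174
  79.38.128.0/18 (79.38.128.0 - 79.38.191.255) does not contain 79.38.14.174
Longest matching prefix is /17 -> next hop Router M.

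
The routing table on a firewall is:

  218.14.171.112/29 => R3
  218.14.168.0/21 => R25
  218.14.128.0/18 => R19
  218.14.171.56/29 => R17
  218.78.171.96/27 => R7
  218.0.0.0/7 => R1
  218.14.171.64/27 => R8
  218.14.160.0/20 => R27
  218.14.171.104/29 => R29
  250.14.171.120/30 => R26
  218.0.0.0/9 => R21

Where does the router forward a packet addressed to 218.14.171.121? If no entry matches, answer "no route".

R25

Routes whose prefix contains 218.14.171.121:
  218.0.0.0/7 (218.0.0.0 - 219.255.255.255) -> R1
  218.0.0.0/9 (218.0.0.0 - 218.127.255.255) -> R21
  218.14.128.0/18 (218.14.128.0 - 218.14.191.255) -> R19
  218.14.160.0/20 (218.14.160.0 - 218.14.175.255) -> R27
  218.14.168.0/21 (218.14.168.0 - 218.14.175.255) -> R25
More-specific entries that do NOT match:
  250.14.171.120/30 (250.14.171.120 - 250.14.171.123) does not contain 218.14.171.121
  218.14.171.112/29 (218.14.171.112 - 218.14.171.119) does not contain 218.14.171.121
  218.14.171.56/29 (218.14.171.56 - 218.14.171.63) does not contain 218.14.171.121
  218.14.171.104/29 (218.14.171.104 - 218.14.171.111) does not contain 218.14.171.121
  218.78.171.96/27 (218.78.171.96 - 218.78.171.127) does not contain 218.14.171.121
  218.14.171.64/27 (218.14.171.64 - 218.14.171.95) does not contain 218.14.171.121
Longest matching prefix is /21 -> next hop R25.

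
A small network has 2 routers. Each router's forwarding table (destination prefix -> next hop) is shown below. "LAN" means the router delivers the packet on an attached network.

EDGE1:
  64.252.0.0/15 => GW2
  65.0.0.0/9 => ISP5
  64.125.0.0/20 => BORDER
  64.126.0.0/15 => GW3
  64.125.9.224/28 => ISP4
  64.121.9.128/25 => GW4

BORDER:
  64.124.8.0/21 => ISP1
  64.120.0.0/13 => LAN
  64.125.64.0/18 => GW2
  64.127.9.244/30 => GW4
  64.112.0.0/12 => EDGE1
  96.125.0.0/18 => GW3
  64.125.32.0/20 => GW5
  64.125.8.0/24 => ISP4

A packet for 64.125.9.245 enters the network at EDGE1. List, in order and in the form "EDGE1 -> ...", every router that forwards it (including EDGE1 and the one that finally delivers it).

EDGE1 -> BORDER

At EDGE1: longest match for 64.125.9.245 is 64.125.0.0/20 -> BORDER
At BORDER: longest match for 64.125.9.245 is 64.120.0.0/13 -> LAN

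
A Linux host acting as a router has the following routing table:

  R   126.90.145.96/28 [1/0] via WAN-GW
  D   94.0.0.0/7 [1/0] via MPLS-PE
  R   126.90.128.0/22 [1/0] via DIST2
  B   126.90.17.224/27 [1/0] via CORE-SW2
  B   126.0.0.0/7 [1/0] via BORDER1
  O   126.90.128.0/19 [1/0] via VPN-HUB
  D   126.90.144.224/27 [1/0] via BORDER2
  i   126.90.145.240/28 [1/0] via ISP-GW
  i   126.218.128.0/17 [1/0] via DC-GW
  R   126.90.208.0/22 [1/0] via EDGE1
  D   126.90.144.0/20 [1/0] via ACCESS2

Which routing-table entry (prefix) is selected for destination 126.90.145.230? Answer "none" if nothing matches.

126.90.144.0/20

Entries matching 126.90.145.230:
  126.0.0.0/7 (126.0.0.0 - 127.255.255.255)
  126.90.128.0/19 (126.90.128.0 - 126.90.159.255)
  126.90.144.0/20 (126.90.144.0 - 126.90.159.255)
Most specific is 126.90.144.0/20.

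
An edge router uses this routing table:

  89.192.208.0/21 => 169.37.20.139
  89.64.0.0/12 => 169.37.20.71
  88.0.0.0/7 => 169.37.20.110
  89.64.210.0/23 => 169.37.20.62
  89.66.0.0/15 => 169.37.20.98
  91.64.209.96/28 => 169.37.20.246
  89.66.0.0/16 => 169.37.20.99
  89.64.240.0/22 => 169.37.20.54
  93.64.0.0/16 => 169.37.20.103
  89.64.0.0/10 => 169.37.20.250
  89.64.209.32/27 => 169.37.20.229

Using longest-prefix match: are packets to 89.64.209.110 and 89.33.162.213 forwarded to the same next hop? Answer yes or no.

no

89.64.209.110: longest match 89.64.0.0/12 -> 169.37.20.71
89.33.162.213: longest match 88.0.0.0/7 -> 169.37.20.110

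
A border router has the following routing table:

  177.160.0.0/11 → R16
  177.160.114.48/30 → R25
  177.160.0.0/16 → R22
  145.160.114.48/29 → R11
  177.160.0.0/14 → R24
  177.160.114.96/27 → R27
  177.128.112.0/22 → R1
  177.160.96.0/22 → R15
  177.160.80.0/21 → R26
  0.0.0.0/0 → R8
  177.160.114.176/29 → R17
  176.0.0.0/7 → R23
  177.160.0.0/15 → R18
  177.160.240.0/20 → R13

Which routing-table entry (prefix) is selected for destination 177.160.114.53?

177.160.0.0/16

Entries matching 177.160.114.53:
  0.0.0.0/0 (default, matches everything)
  176.0.0.0/7 (176.0.0.0 - 177.255.255.255)
  177.160.0.0/11 (177.160.0.0 - 177.191.255.255)
  177.160.0.0/14 (177.160.0.0 - 177.163.255.255)
  177.160.0.0/15 (177.160.0.0 - 177.161.255.255)
  177.160.0.0/16 (177.160.0.0 - 177.160.255.255)
Most specific is 177.160.0.0/16.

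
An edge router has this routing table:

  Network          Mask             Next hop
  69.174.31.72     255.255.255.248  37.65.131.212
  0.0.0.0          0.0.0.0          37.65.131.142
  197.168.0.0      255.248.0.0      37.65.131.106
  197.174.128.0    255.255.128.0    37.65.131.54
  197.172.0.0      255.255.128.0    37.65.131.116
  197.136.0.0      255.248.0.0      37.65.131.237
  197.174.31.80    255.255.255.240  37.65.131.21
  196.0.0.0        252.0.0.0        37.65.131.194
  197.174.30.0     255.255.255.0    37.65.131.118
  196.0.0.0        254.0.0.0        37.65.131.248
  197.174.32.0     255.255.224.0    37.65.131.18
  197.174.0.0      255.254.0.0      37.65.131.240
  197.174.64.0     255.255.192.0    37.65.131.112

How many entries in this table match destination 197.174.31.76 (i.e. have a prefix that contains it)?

5

Prefixes containing 197.174.31.76:
  0.0.0.0/0 (default, matches everything)
  196.0.0.0/6 (196.0.0.0 - 199.255.255.255)
  196.0.0.0/7 (196.0.0.0 - 197.255.255.255)
  197.168.0.0/13 (197.168.0.0 - 197.175.255.255)
  197.174.0.0/15 (197.174.0.0 - 197.175.255.255)
Total matching entries: 5.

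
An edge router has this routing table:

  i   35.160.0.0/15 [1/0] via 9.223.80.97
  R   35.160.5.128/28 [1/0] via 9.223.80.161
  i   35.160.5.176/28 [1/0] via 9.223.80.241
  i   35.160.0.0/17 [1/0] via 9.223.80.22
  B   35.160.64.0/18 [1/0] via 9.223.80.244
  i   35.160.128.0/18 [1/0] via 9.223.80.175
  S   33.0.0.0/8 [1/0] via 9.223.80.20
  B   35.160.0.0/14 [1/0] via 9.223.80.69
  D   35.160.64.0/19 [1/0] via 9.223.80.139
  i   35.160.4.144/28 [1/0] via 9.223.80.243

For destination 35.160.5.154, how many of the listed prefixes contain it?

3

Prefixes containing 35.160.5.154:
  35.160.0.0/14 (35.160.0.0 - 35.163.255.255)
  35.160.0.0/15 (35.160.0.0 - 35.161.255.255)
  35.160.0.0/17 (35.160.0.0 - 35.160.127.255)
Total matching entries: 3.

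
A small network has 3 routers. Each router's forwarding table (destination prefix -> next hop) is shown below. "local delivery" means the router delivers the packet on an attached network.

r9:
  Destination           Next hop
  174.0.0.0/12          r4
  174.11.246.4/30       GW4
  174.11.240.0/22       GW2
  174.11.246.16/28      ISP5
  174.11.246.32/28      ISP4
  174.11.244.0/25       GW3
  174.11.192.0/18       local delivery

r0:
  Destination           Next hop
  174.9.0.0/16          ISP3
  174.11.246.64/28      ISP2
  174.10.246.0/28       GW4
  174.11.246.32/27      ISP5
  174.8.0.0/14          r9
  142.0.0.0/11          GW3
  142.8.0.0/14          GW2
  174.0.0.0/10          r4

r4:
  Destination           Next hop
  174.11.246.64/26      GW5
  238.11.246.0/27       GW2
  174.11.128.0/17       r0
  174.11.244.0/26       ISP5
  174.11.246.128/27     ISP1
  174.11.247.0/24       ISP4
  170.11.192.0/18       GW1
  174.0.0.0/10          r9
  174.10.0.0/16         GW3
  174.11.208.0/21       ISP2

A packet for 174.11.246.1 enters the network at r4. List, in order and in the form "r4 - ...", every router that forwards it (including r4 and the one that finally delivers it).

At r4: longest match for 174.11.246.1 is 174.11.128.0/17 -> r0
At r0: longest match for 174.11.246.1 is 174.8.0.0/14 -> r9
At r9: longest match for 174.11.246.1 is 174.11.192.0/18 -> local delivery

r4 - r0 - r9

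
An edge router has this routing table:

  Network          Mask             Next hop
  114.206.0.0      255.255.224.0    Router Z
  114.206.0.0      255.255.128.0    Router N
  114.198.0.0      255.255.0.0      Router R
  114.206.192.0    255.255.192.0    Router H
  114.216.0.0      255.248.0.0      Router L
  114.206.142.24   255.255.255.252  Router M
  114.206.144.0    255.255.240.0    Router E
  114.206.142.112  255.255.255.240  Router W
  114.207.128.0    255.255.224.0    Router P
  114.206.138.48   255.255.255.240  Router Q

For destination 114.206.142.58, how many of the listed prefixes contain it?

0

No listed prefix contains 114.206.142.58.
Total matching entries: 0.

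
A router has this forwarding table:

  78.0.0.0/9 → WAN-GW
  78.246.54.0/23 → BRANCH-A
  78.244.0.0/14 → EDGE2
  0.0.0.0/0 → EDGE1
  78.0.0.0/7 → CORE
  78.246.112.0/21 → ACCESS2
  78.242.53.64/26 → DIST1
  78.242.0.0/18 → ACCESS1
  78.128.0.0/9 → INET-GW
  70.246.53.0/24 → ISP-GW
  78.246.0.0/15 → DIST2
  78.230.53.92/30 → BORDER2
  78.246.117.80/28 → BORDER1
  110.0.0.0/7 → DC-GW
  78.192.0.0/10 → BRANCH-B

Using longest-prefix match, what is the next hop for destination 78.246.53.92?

Routes whose prefix contains 78.246.53.92:
  0.0.0.0/0 (default, matches everything) -> EDGE1
  78.0.0.0/7 (78.0.0.0 - 79.255.255.255) -> CORE
  78.128.0.0/9 (78.128.0.0 - 78.255.255.255) -> INET-GW
  78.192.0.0/10 (78.192.0.0 - 78.255.255.255) -> BRANCH-B
  78.244.0.0/14 (78.244.0.0 - 78.247.255.255) -> EDGE2
  78.246.0.0/15 (78.246.0.0 - 78.247.255.255) -> DIST2
More-specific entries that do NOT match:
  78.230.53.92/30 (78.230.53.92 - 78.230.53.95) does not contain 78.246.53.92
  78.246.117.80/28 (78.246.117.80 - 78.246.117.95) does not contain 78.246.53.92
  78.242.53.64/26 (78.242.53.64 - 78.242.53.127) does not contain 78.246.53.92
  70.246.53.0/24 (70.246.53.0 - 70.246.53.255) does not contain 78.246.53.92
  78.246.54.0/23 (78.246.54.0 - 78.246.55.255) does not contain 78.246.53.92
  78.246.112.0/21 (78.246.112.0 - 78.246.119.255) does not contain 78.246.53.92
  78.242.0.0/18 (78.242.0.0 - 78.242.63.255) does not contain 78.246.53.92
Longest matching prefix is /15 -> next hop DIST2.

DIST2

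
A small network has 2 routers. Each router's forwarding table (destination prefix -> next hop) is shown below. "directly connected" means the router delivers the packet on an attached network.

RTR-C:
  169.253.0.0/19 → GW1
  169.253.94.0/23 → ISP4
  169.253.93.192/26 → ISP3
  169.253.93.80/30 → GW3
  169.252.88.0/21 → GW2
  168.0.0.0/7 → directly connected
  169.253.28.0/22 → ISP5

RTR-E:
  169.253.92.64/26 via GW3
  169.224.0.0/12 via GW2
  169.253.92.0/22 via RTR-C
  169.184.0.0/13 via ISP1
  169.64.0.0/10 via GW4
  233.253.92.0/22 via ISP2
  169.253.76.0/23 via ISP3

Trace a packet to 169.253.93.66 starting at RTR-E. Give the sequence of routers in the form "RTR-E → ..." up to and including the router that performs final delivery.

RTR-E → RTR-C

At RTR-E: longest match for 169.253.93.66 is 169.253.92.0/22 -> RTR-C
At RTR-C: longest match for 169.253.93.66 is 168.0.0.0/7 -> directly connected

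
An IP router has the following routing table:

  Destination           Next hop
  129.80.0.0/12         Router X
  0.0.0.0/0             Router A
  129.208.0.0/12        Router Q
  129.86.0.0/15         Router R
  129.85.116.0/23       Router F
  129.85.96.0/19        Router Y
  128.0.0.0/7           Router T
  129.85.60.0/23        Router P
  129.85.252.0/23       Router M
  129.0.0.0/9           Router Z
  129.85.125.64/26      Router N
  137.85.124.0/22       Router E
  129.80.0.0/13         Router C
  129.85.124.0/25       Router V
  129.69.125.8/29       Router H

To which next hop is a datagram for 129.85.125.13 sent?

Router Y

Routes whose prefix contains 129.85.125.13:
  0.0.0.0/0 (default, matches everything) -> Router A
  128.0.0.0/7 (128.0.0.0 - 129.255.255.255) -> Router T
  129.0.0.0/9 (129.0.0.0 - 129.127.255.255) -> Router Z
  129.80.0.0/12 (129.80.0.0 - 129.95.255.255) -> Router X
  129.80.0.0/13 (129.80.0.0 - 129.87.255.255) -> Router C
  129.85.96.0/19 (129.85.96.0 - 129.85.127.255) -> Router Y
More-specific entries that do NOT match:
  129.69.125.8/29 (129.69.125.8 - 129.69.125.15) does not contain 129.85.125.13
  129.85.125.64/26 (129.85.125.64 - 129.85.125.127) does not contain 129.85.125.13
  129.85.124.0/25 (129.85.124.0 - 129.85.124.127) does not contain 129.85.125.13
  129.85.116.0/23 (129.85.116.0 - 129.85.117.255) does not contain 129.85.125.13
  129.85.60.0/23 (129.85.60.0 - 129.85.61.255) does not contain 129.85.125.13
  129.85.252.0/23 (129.85.252.0 - 129.85.253.255) does not contain 129.85.125.13
  137.85.124.0/22 (137.85.124.0 - 137.85.127.255) does not contain 129.85.125.13
Longest matching prefix is /19 -> next hop Router Y.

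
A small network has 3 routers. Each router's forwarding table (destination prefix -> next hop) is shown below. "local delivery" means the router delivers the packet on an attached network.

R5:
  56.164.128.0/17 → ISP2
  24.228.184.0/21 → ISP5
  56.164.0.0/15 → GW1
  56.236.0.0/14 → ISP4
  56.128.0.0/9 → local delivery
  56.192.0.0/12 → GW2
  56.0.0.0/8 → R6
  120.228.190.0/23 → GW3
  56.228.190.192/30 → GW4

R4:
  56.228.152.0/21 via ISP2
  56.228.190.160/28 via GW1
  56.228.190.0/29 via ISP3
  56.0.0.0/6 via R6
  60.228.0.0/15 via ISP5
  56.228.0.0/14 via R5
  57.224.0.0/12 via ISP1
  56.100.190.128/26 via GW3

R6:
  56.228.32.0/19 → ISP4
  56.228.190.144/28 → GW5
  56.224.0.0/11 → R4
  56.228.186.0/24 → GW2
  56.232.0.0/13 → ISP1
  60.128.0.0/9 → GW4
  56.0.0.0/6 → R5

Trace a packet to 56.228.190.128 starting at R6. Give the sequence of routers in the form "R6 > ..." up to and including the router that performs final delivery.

R6 > R4 > R5

At R6: longest match for 56.228.190.128 is 56.224.0.0/11 -> R4
At R4: longest match for 56.228.190.128 is 56.228.0.0/14 -> R5
At R5: longest match for 56.228.190.128 is 56.128.0.0/9 -> local delivery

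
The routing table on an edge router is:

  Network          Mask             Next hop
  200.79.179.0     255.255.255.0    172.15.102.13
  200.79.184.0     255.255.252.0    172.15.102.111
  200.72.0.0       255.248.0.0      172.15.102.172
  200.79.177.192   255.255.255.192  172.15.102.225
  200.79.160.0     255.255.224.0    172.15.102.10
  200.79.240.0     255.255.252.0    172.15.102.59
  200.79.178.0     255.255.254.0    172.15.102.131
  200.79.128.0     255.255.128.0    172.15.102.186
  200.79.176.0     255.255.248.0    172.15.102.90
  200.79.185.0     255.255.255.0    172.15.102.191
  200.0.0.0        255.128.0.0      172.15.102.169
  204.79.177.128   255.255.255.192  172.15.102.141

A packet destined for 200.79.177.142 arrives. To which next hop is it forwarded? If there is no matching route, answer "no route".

Routes whose prefix contains 200.79.177.142:
  200.0.0.0/9 (200.0.0.0 - 200.127.255.255) -> 172.15.102.169
  200.72.0.0/13 (200.72.0.0 - 200.79.255.255) -> 172.15.102.172
  200.79.128.0/17 (200.79.128.0 - 200.79.255.255) -> 172.15.102.186
  200.79.160.0/19 (200.79.160.0 - 200.79.191.255) -> 172.15.102.10
  200.79.176.0/21 (200.79.176.0 - 200.79.183.255) -> 172.15.102.90
More-specific entries that do NOT match:
  200.79.177.192/26 (200.79.177.192 - 200.79.177.255) does not contain 200.79.177.142
  204.79.177.128/26 (204.79.177.128 - 204.79.177.191) does not contain 200.79.177.142
  200.79.179.0/24 (200.79.179.0 - 200.79.179.255) does not contain 200.79.177.142
  200.79.185.0/24 (200.79.185.0 - 200.79.185.255) does not contain 200.79.177.142
  200.79.178.0/23 (200.79.178.0 - 200.79.179.255) does not contain 200.79.177.142
  200.79.184.0/22 (200.79.184.0 - 200.79.187.255) does not contain 200.79.177.142
  200.79.240.0/22 (200.79.240.0 - 200.79.243.255) does not contain 200.79.177.142
Longest matching prefix is /21 -> next hop 172.15.102.90.

172.15.102.90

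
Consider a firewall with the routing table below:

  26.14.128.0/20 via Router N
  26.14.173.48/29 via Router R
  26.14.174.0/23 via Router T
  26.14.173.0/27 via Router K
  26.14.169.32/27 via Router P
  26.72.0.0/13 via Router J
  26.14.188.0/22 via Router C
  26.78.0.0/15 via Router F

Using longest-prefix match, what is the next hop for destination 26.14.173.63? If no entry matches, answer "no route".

No entry's prefix contains 26.14.173.63; there is no default route.

no route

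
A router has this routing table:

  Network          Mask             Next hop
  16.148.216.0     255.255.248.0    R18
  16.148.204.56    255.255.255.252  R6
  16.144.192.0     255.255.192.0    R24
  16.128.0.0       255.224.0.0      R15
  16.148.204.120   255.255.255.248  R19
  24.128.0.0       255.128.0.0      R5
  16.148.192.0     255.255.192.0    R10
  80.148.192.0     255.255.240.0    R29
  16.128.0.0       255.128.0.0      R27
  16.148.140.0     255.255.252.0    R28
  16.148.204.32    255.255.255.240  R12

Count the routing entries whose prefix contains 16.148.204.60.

Prefixes containing 16.148.204.60:
  16.128.0.0/9 (16.128.0.0 - 16.255.255.255)
  16.128.0.0/11 (16.128.0.0 - 16.159.255.255)
  16.148.192.0/18 (16.148.192.0 - 16.148.255.255)
Total matching entries: 3.

3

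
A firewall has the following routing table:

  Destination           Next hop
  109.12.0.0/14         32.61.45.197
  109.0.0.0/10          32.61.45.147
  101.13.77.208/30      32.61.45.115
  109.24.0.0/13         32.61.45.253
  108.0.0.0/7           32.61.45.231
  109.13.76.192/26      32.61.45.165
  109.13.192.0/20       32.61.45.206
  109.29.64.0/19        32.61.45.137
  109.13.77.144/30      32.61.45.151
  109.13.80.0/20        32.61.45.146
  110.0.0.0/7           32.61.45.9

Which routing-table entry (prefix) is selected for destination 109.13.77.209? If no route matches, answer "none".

Entries matching 109.13.77.209:
  108.0.0.0/7 (108.0.0.0 - 109.255.255.255)
  109.0.0.0/10 (109.0.0.0 - 109.63.255.255)
  109.12.0.0/14 (109.12.0.0 - 109.15.255.255)
Most specific is 109.12.0.0/14.

109.12.0.0/14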